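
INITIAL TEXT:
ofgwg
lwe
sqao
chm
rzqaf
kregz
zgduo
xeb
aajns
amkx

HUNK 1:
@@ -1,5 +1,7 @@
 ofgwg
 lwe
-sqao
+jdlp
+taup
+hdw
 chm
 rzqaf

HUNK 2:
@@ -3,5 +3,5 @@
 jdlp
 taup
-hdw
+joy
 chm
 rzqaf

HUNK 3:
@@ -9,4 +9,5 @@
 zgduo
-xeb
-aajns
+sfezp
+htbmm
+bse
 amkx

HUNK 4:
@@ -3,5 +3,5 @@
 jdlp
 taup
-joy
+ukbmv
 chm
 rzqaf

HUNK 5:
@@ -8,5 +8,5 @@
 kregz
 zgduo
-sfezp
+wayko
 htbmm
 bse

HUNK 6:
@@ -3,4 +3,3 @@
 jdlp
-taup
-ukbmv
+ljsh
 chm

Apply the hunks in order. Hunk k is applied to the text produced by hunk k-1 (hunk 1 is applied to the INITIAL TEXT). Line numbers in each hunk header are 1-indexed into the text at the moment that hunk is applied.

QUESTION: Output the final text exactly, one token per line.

Hunk 1: at line 1 remove [sqao] add [jdlp,taup,hdw] -> 12 lines: ofgwg lwe jdlp taup hdw chm rzqaf kregz zgduo xeb aajns amkx
Hunk 2: at line 3 remove [hdw] add [joy] -> 12 lines: ofgwg lwe jdlp taup joy chm rzqaf kregz zgduo xeb aajns amkx
Hunk 3: at line 9 remove [xeb,aajns] add [sfezp,htbmm,bse] -> 13 lines: ofgwg lwe jdlp taup joy chm rzqaf kregz zgduo sfezp htbmm bse amkx
Hunk 4: at line 3 remove [joy] add [ukbmv] -> 13 lines: ofgwg lwe jdlp taup ukbmv chm rzqaf kregz zgduo sfezp htbmm bse amkx
Hunk 5: at line 8 remove [sfezp] add [wayko] -> 13 lines: ofgwg lwe jdlp taup ukbmv chm rzqaf kregz zgduo wayko htbmm bse amkx
Hunk 6: at line 3 remove [taup,ukbmv] add [ljsh] -> 12 lines: ofgwg lwe jdlp ljsh chm rzqaf kregz zgduo wayko htbmm bse amkx

Answer: ofgwg
lwe
jdlp
ljsh
chm
rzqaf
kregz
zgduo
wayko
htbmm
bse
amkx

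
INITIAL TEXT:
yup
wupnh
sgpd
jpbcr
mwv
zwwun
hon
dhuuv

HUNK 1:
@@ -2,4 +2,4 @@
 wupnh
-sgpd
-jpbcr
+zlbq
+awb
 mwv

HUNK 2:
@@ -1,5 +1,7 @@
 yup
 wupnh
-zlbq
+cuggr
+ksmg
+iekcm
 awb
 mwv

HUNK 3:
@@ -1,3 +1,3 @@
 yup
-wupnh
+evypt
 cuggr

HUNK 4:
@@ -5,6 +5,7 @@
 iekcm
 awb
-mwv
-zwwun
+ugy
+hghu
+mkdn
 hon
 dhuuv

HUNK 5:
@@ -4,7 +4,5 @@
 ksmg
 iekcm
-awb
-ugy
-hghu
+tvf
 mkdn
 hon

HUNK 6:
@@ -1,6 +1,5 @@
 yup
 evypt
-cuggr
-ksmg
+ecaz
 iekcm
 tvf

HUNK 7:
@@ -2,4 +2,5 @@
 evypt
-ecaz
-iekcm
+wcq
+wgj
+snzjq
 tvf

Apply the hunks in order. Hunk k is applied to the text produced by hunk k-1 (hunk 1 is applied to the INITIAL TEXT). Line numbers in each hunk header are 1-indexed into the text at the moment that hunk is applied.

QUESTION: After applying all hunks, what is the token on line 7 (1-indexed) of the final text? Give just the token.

Answer: mkdn

Derivation:
Hunk 1: at line 2 remove [sgpd,jpbcr] add [zlbq,awb] -> 8 lines: yup wupnh zlbq awb mwv zwwun hon dhuuv
Hunk 2: at line 1 remove [zlbq] add [cuggr,ksmg,iekcm] -> 10 lines: yup wupnh cuggr ksmg iekcm awb mwv zwwun hon dhuuv
Hunk 3: at line 1 remove [wupnh] add [evypt] -> 10 lines: yup evypt cuggr ksmg iekcm awb mwv zwwun hon dhuuv
Hunk 4: at line 5 remove [mwv,zwwun] add [ugy,hghu,mkdn] -> 11 lines: yup evypt cuggr ksmg iekcm awb ugy hghu mkdn hon dhuuv
Hunk 5: at line 4 remove [awb,ugy,hghu] add [tvf] -> 9 lines: yup evypt cuggr ksmg iekcm tvf mkdn hon dhuuv
Hunk 6: at line 1 remove [cuggr,ksmg] add [ecaz] -> 8 lines: yup evypt ecaz iekcm tvf mkdn hon dhuuv
Hunk 7: at line 2 remove [ecaz,iekcm] add [wcq,wgj,snzjq] -> 9 lines: yup evypt wcq wgj snzjq tvf mkdn hon dhuuv
Final line 7: mkdn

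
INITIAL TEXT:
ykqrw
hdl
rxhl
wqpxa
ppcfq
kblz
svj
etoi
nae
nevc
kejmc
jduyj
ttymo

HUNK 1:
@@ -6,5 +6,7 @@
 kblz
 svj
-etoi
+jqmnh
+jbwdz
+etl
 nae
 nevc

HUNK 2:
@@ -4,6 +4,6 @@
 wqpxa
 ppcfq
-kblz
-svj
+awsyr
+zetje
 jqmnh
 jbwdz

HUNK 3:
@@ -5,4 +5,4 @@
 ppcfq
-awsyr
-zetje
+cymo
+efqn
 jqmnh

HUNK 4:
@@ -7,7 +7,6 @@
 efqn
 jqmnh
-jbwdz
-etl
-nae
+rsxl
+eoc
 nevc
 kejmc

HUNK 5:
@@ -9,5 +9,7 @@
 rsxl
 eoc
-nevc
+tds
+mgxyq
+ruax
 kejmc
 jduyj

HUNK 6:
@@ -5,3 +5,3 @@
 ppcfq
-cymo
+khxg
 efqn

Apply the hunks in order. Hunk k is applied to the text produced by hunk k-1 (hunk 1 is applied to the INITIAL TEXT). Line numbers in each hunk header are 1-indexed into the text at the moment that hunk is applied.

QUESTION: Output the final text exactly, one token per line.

Answer: ykqrw
hdl
rxhl
wqpxa
ppcfq
khxg
efqn
jqmnh
rsxl
eoc
tds
mgxyq
ruax
kejmc
jduyj
ttymo

Derivation:
Hunk 1: at line 6 remove [etoi] add [jqmnh,jbwdz,etl] -> 15 lines: ykqrw hdl rxhl wqpxa ppcfq kblz svj jqmnh jbwdz etl nae nevc kejmc jduyj ttymo
Hunk 2: at line 4 remove [kblz,svj] add [awsyr,zetje] -> 15 lines: ykqrw hdl rxhl wqpxa ppcfq awsyr zetje jqmnh jbwdz etl nae nevc kejmc jduyj ttymo
Hunk 3: at line 5 remove [awsyr,zetje] add [cymo,efqn] -> 15 lines: ykqrw hdl rxhl wqpxa ppcfq cymo efqn jqmnh jbwdz etl nae nevc kejmc jduyj ttymo
Hunk 4: at line 7 remove [jbwdz,etl,nae] add [rsxl,eoc] -> 14 lines: ykqrw hdl rxhl wqpxa ppcfq cymo efqn jqmnh rsxl eoc nevc kejmc jduyj ttymo
Hunk 5: at line 9 remove [nevc] add [tds,mgxyq,ruax] -> 16 lines: ykqrw hdl rxhl wqpxa ppcfq cymo efqn jqmnh rsxl eoc tds mgxyq ruax kejmc jduyj ttymo
Hunk 6: at line 5 remove [cymo] add [khxg] -> 16 lines: ykqrw hdl rxhl wqpxa ppcfq khxg efqn jqmnh rsxl eoc tds mgxyq ruax kejmc jduyj ttymo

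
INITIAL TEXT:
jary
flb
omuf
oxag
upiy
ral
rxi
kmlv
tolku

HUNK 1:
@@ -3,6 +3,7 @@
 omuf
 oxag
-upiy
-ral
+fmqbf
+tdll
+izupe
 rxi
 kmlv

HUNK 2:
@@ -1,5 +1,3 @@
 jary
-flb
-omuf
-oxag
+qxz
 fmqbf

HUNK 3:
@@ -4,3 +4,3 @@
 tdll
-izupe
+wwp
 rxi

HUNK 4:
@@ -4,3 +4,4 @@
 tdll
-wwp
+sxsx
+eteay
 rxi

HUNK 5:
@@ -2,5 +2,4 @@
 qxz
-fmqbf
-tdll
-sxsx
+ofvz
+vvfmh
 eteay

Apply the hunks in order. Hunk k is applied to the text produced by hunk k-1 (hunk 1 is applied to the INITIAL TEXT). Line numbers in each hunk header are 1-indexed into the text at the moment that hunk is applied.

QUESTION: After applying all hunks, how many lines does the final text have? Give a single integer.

Answer: 8

Derivation:
Hunk 1: at line 3 remove [upiy,ral] add [fmqbf,tdll,izupe] -> 10 lines: jary flb omuf oxag fmqbf tdll izupe rxi kmlv tolku
Hunk 2: at line 1 remove [flb,omuf,oxag] add [qxz] -> 8 lines: jary qxz fmqbf tdll izupe rxi kmlv tolku
Hunk 3: at line 4 remove [izupe] add [wwp] -> 8 lines: jary qxz fmqbf tdll wwp rxi kmlv tolku
Hunk 4: at line 4 remove [wwp] add [sxsx,eteay] -> 9 lines: jary qxz fmqbf tdll sxsx eteay rxi kmlv tolku
Hunk 5: at line 2 remove [fmqbf,tdll,sxsx] add [ofvz,vvfmh] -> 8 lines: jary qxz ofvz vvfmh eteay rxi kmlv tolku
Final line count: 8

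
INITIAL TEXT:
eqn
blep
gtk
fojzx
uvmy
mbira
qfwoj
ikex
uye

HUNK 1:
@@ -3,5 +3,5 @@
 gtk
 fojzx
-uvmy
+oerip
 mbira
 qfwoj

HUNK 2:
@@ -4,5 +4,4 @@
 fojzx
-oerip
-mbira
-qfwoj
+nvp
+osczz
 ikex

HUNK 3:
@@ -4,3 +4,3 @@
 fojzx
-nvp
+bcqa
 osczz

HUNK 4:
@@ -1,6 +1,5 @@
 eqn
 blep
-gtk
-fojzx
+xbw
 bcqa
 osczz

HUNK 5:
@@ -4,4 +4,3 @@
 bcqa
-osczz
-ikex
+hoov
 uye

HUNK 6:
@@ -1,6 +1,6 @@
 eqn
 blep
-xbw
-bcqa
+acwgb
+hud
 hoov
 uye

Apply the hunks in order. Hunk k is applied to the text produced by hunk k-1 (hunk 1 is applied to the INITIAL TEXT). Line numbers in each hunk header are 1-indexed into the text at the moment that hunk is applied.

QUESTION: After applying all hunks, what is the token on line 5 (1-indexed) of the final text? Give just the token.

Answer: hoov

Derivation:
Hunk 1: at line 3 remove [uvmy] add [oerip] -> 9 lines: eqn blep gtk fojzx oerip mbira qfwoj ikex uye
Hunk 2: at line 4 remove [oerip,mbira,qfwoj] add [nvp,osczz] -> 8 lines: eqn blep gtk fojzx nvp osczz ikex uye
Hunk 3: at line 4 remove [nvp] add [bcqa] -> 8 lines: eqn blep gtk fojzx bcqa osczz ikex uye
Hunk 4: at line 1 remove [gtk,fojzx] add [xbw] -> 7 lines: eqn blep xbw bcqa osczz ikex uye
Hunk 5: at line 4 remove [osczz,ikex] add [hoov] -> 6 lines: eqn blep xbw bcqa hoov uye
Hunk 6: at line 1 remove [xbw,bcqa] add [acwgb,hud] -> 6 lines: eqn blep acwgb hud hoov uye
Final line 5: hoov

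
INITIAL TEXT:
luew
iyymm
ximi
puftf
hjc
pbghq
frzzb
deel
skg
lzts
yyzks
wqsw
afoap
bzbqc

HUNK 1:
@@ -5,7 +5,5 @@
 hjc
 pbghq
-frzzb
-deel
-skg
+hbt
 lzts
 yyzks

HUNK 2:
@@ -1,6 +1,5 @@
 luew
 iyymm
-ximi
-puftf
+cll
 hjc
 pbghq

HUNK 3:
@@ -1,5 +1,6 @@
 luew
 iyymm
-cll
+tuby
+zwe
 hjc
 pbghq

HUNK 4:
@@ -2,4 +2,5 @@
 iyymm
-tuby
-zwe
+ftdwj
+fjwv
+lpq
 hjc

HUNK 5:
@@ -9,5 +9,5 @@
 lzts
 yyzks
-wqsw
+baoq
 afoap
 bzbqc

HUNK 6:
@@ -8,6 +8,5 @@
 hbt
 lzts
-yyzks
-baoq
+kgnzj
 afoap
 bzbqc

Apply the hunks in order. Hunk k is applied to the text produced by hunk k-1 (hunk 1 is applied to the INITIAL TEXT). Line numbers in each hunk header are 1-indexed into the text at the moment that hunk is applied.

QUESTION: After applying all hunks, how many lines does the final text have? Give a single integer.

Answer: 12

Derivation:
Hunk 1: at line 5 remove [frzzb,deel,skg] add [hbt] -> 12 lines: luew iyymm ximi puftf hjc pbghq hbt lzts yyzks wqsw afoap bzbqc
Hunk 2: at line 1 remove [ximi,puftf] add [cll] -> 11 lines: luew iyymm cll hjc pbghq hbt lzts yyzks wqsw afoap bzbqc
Hunk 3: at line 1 remove [cll] add [tuby,zwe] -> 12 lines: luew iyymm tuby zwe hjc pbghq hbt lzts yyzks wqsw afoap bzbqc
Hunk 4: at line 2 remove [tuby,zwe] add [ftdwj,fjwv,lpq] -> 13 lines: luew iyymm ftdwj fjwv lpq hjc pbghq hbt lzts yyzks wqsw afoap bzbqc
Hunk 5: at line 9 remove [wqsw] add [baoq] -> 13 lines: luew iyymm ftdwj fjwv lpq hjc pbghq hbt lzts yyzks baoq afoap bzbqc
Hunk 6: at line 8 remove [yyzks,baoq] add [kgnzj] -> 12 lines: luew iyymm ftdwj fjwv lpq hjc pbghq hbt lzts kgnzj afoap bzbqc
Final line count: 12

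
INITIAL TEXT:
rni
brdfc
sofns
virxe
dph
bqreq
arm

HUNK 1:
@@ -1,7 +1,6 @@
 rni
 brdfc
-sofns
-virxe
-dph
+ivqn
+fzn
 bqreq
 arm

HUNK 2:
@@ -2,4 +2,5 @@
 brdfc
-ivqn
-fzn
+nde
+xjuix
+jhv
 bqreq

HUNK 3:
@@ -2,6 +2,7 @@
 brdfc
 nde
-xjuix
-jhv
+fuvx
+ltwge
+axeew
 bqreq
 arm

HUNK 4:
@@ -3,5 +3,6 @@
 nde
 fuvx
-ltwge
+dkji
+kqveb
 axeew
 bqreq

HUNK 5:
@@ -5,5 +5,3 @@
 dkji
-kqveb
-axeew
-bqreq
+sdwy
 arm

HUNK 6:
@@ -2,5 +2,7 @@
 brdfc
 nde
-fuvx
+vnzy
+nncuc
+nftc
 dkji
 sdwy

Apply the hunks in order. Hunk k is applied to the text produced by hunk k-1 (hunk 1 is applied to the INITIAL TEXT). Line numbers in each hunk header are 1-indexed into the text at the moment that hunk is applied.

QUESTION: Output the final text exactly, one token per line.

Hunk 1: at line 1 remove [sofns,virxe,dph] add [ivqn,fzn] -> 6 lines: rni brdfc ivqn fzn bqreq arm
Hunk 2: at line 2 remove [ivqn,fzn] add [nde,xjuix,jhv] -> 7 lines: rni brdfc nde xjuix jhv bqreq arm
Hunk 3: at line 2 remove [xjuix,jhv] add [fuvx,ltwge,axeew] -> 8 lines: rni brdfc nde fuvx ltwge axeew bqreq arm
Hunk 4: at line 3 remove [ltwge] add [dkji,kqveb] -> 9 lines: rni brdfc nde fuvx dkji kqveb axeew bqreq arm
Hunk 5: at line 5 remove [kqveb,axeew,bqreq] add [sdwy] -> 7 lines: rni brdfc nde fuvx dkji sdwy arm
Hunk 6: at line 2 remove [fuvx] add [vnzy,nncuc,nftc] -> 9 lines: rni brdfc nde vnzy nncuc nftc dkji sdwy arm

Answer: rni
brdfc
nde
vnzy
nncuc
nftc
dkji
sdwy
arm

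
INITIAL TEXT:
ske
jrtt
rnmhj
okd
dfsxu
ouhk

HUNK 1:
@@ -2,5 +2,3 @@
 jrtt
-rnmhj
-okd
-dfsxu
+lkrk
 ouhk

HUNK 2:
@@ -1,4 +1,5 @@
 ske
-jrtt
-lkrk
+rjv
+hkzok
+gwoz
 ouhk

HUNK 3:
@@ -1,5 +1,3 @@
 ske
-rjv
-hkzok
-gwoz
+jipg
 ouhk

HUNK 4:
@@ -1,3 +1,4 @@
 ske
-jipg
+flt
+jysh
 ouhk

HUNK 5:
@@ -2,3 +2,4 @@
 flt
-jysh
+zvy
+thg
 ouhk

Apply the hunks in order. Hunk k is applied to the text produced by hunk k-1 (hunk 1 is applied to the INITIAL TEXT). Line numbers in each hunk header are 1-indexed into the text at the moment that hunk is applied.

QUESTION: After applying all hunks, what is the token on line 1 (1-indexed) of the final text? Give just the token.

Answer: ske

Derivation:
Hunk 1: at line 2 remove [rnmhj,okd,dfsxu] add [lkrk] -> 4 lines: ske jrtt lkrk ouhk
Hunk 2: at line 1 remove [jrtt,lkrk] add [rjv,hkzok,gwoz] -> 5 lines: ske rjv hkzok gwoz ouhk
Hunk 3: at line 1 remove [rjv,hkzok,gwoz] add [jipg] -> 3 lines: ske jipg ouhk
Hunk 4: at line 1 remove [jipg] add [flt,jysh] -> 4 lines: ske flt jysh ouhk
Hunk 5: at line 2 remove [jysh] add [zvy,thg] -> 5 lines: ske flt zvy thg ouhk
Final line 1: ske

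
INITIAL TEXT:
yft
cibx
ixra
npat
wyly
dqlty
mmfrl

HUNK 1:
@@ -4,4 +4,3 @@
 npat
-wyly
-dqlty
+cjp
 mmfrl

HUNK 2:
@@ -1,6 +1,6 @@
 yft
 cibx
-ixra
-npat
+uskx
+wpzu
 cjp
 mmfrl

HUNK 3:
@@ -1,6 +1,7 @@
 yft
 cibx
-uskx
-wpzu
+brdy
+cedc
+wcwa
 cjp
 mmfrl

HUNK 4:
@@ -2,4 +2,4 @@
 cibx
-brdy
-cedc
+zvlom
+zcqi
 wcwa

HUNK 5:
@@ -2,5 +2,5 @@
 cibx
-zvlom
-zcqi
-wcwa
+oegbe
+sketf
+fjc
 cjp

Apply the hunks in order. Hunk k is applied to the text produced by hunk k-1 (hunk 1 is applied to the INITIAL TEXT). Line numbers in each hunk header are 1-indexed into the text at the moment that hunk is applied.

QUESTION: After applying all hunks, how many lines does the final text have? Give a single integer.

Answer: 7

Derivation:
Hunk 1: at line 4 remove [wyly,dqlty] add [cjp] -> 6 lines: yft cibx ixra npat cjp mmfrl
Hunk 2: at line 1 remove [ixra,npat] add [uskx,wpzu] -> 6 lines: yft cibx uskx wpzu cjp mmfrl
Hunk 3: at line 1 remove [uskx,wpzu] add [brdy,cedc,wcwa] -> 7 lines: yft cibx brdy cedc wcwa cjp mmfrl
Hunk 4: at line 2 remove [brdy,cedc] add [zvlom,zcqi] -> 7 lines: yft cibx zvlom zcqi wcwa cjp mmfrl
Hunk 5: at line 2 remove [zvlom,zcqi,wcwa] add [oegbe,sketf,fjc] -> 7 lines: yft cibx oegbe sketf fjc cjp mmfrl
Final line count: 7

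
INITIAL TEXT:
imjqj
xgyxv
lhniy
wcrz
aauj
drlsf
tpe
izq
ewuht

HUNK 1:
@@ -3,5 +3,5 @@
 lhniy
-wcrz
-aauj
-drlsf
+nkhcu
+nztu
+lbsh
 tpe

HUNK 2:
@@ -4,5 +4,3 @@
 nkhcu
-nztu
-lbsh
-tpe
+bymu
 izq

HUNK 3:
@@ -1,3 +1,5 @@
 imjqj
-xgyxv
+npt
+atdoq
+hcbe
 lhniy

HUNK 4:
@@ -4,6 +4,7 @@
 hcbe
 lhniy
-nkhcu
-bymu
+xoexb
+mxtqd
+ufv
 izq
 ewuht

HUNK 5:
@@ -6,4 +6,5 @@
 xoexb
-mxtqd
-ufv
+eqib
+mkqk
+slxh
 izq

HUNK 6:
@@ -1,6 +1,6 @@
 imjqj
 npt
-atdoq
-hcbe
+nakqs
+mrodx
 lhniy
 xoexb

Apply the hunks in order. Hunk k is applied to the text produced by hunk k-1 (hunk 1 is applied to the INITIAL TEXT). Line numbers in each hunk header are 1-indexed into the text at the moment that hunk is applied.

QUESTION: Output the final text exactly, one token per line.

Hunk 1: at line 3 remove [wcrz,aauj,drlsf] add [nkhcu,nztu,lbsh] -> 9 lines: imjqj xgyxv lhniy nkhcu nztu lbsh tpe izq ewuht
Hunk 2: at line 4 remove [nztu,lbsh,tpe] add [bymu] -> 7 lines: imjqj xgyxv lhniy nkhcu bymu izq ewuht
Hunk 3: at line 1 remove [xgyxv] add [npt,atdoq,hcbe] -> 9 lines: imjqj npt atdoq hcbe lhniy nkhcu bymu izq ewuht
Hunk 4: at line 4 remove [nkhcu,bymu] add [xoexb,mxtqd,ufv] -> 10 lines: imjqj npt atdoq hcbe lhniy xoexb mxtqd ufv izq ewuht
Hunk 5: at line 6 remove [mxtqd,ufv] add [eqib,mkqk,slxh] -> 11 lines: imjqj npt atdoq hcbe lhniy xoexb eqib mkqk slxh izq ewuht
Hunk 6: at line 1 remove [atdoq,hcbe] add [nakqs,mrodx] -> 11 lines: imjqj npt nakqs mrodx lhniy xoexb eqib mkqk slxh izq ewuht

Answer: imjqj
npt
nakqs
mrodx
lhniy
xoexb
eqib
mkqk
slxh
izq
ewuht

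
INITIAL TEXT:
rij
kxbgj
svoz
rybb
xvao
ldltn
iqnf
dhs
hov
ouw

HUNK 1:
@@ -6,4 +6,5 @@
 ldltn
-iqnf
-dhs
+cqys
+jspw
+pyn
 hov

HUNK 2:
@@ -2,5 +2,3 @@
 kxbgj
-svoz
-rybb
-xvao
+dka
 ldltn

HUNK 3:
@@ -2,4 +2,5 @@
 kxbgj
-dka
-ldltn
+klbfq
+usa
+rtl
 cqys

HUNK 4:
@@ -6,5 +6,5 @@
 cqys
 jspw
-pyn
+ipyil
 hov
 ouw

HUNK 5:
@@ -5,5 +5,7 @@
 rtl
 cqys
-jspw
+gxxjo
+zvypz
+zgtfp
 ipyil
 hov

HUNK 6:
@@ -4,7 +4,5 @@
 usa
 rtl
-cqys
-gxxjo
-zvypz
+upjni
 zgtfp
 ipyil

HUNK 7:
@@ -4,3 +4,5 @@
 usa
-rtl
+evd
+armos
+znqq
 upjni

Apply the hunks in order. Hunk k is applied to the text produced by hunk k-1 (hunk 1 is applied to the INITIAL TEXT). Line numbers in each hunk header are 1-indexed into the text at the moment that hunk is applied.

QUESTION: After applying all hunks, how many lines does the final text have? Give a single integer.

Hunk 1: at line 6 remove [iqnf,dhs] add [cqys,jspw,pyn] -> 11 lines: rij kxbgj svoz rybb xvao ldltn cqys jspw pyn hov ouw
Hunk 2: at line 2 remove [svoz,rybb,xvao] add [dka] -> 9 lines: rij kxbgj dka ldltn cqys jspw pyn hov ouw
Hunk 3: at line 2 remove [dka,ldltn] add [klbfq,usa,rtl] -> 10 lines: rij kxbgj klbfq usa rtl cqys jspw pyn hov ouw
Hunk 4: at line 6 remove [pyn] add [ipyil] -> 10 lines: rij kxbgj klbfq usa rtl cqys jspw ipyil hov ouw
Hunk 5: at line 5 remove [jspw] add [gxxjo,zvypz,zgtfp] -> 12 lines: rij kxbgj klbfq usa rtl cqys gxxjo zvypz zgtfp ipyil hov ouw
Hunk 6: at line 4 remove [cqys,gxxjo,zvypz] add [upjni] -> 10 lines: rij kxbgj klbfq usa rtl upjni zgtfp ipyil hov ouw
Hunk 7: at line 4 remove [rtl] add [evd,armos,znqq] -> 12 lines: rij kxbgj klbfq usa evd armos znqq upjni zgtfp ipyil hov ouw
Final line count: 12

Answer: 12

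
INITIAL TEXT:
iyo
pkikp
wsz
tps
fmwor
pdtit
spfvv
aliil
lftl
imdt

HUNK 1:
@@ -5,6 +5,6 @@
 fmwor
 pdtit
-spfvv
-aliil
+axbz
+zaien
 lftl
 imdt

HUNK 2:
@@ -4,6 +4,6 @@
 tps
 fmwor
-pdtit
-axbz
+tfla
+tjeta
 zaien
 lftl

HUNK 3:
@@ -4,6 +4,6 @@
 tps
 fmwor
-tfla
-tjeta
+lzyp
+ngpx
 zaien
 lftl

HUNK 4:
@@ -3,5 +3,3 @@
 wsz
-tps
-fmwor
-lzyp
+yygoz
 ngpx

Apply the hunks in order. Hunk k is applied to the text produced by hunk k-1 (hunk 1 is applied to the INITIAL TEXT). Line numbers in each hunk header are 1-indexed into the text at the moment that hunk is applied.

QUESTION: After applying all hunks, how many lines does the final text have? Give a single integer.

Answer: 8

Derivation:
Hunk 1: at line 5 remove [spfvv,aliil] add [axbz,zaien] -> 10 lines: iyo pkikp wsz tps fmwor pdtit axbz zaien lftl imdt
Hunk 2: at line 4 remove [pdtit,axbz] add [tfla,tjeta] -> 10 lines: iyo pkikp wsz tps fmwor tfla tjeta zaien lftl imdt
Hunk 3: at line 4 remove [tfla,tjeta] add [lzyp,ngpx] -> 10 lines: iyo pkikp wsz tps fmwor lzyp ngpx zaien lftl imdt
Hunk 4: at line 3 remove [tps,fmwor,lzyp] add [yygoz] -> 8 lines: iyo pkikp wsz yygoz ngpx zaien lftl imdt
Final line count: 8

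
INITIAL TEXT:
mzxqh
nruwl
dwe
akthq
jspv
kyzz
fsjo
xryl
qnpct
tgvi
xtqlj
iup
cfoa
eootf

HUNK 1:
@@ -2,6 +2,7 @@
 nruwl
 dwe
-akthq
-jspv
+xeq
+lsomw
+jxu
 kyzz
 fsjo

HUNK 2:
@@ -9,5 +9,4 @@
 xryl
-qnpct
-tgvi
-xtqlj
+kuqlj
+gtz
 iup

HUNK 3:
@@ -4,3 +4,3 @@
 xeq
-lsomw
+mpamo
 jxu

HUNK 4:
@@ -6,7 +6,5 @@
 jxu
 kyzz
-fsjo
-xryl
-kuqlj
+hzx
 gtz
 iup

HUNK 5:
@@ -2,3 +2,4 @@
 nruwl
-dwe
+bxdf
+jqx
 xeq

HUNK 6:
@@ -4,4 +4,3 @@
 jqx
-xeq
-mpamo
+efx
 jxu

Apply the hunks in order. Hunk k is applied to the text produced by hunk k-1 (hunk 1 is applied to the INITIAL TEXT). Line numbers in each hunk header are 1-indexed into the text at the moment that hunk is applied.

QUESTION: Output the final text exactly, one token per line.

Answer: mzxqh
nruwl
bxdf
jqx
efx
jxu
kyzz
hzx
gtz
iup
cfoa
eootf

Derivation:
Hunk 1: at line 2 remove [akthq,jspv] add [xeq,lsomw,jxu] -> 15 lines: mzxqh nruwl dwe xeq lsomw jxu kyzz fsjo xryl qnpct tgvi xtqlj iup cfoa eootf
Hunk 2: at line 9 remove [qnpct,tgvi,xtqlj] add [kuqlj,gtz] -> 14 lines: mzxqh nruwl dwe xeq lsomw jxu kyzz fsjo xryl kuqlj gtz iup cfoa eootf
Hunk 3: at line 4 remove [lsomw] add [mpamo] -> 14 lines: mzxqh nruwl dwe xeq mpamo jxu kyzz fsjo xryl kuqlj gtz iup cfoa eootf
Hunk 4: at line 6 remove [fsjo,xryl,kuqlj] add [hzx] -> 12 lines: mzxqh nruwl dwe xeq mpamo jxu kyzz hzx gtz iup cfoa eootf
Hunk 5: at line 2 remove [dwe] add [bxdf,jqx] -> 13 lines: mzxqh nruwl bxdf jqx xeq mpamo jxu kyzz hzx gtz iup cfoa eootf
Hunk 6: at line 4 remove [xeq,mpamo] add [efx] -> 12 lines: mzxqh nruwl bxdf jqx efx jxu kyzz hzx gtz iup cfoa eootf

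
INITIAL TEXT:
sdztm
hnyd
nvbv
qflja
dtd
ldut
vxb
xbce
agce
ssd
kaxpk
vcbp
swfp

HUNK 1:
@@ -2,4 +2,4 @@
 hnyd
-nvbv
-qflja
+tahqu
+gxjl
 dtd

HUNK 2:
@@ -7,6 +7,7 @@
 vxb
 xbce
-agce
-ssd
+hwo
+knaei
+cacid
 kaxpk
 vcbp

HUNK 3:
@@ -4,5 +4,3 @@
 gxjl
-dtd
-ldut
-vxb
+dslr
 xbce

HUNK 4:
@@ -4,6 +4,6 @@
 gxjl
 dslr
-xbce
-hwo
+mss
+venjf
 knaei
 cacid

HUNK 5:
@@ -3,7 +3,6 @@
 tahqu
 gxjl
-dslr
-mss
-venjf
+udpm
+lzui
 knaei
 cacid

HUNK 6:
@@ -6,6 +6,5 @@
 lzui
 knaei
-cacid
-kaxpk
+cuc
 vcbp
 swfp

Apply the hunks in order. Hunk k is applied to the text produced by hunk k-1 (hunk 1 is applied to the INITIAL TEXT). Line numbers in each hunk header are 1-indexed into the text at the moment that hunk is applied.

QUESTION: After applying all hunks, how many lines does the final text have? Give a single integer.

Hunk 1: at line 2 remove [nvbv,qflja] add [tahqu,gxjl] -> 13 lines: sdztm hnyd tahqu gxjl dtd ldut vxb xbce agce ssd kaxpk vcbp swfp
Hunk 2: at line 7 remove [agce,ssd] add [hwo,knaei,cacid] -> 14 lines: sdztm hnyd tahqu gxjl dtd ldut vxb xbce hwo knaei cacid kaxpk vcbp swfp
Hunk 3: at line 4 remove [dtd,ldut,vxb] add [dslr] -> 12 lines: sdztm hnyd tahqu gxjl dslr xbce hwo knaei cacid kaxpk vcbp swfp
Hunk 4: at line 4 remove [xbce,hwo] add [mss,venjf] -> 12 lines: sdztm hnyd tahqu gxjl dslr mss venjf knaei cacid kaxpk vcbp swfp
Hunk 5: at line 3 remove [dslr,mss,venjf] add [udpm,lzui] -> 11 lines: sdztm hnyd tahqu gxjl udpm lzui knaei cacid kaxpk vcbp swfp
Hunk 6: at line 6 remove [cacid,kaxpk] add [cuc] -> 10 lines: sdztm hnyd tahqu gxjl udpm lzui knaei cuc vcbp swfp
Final line count: 10

Answer: 10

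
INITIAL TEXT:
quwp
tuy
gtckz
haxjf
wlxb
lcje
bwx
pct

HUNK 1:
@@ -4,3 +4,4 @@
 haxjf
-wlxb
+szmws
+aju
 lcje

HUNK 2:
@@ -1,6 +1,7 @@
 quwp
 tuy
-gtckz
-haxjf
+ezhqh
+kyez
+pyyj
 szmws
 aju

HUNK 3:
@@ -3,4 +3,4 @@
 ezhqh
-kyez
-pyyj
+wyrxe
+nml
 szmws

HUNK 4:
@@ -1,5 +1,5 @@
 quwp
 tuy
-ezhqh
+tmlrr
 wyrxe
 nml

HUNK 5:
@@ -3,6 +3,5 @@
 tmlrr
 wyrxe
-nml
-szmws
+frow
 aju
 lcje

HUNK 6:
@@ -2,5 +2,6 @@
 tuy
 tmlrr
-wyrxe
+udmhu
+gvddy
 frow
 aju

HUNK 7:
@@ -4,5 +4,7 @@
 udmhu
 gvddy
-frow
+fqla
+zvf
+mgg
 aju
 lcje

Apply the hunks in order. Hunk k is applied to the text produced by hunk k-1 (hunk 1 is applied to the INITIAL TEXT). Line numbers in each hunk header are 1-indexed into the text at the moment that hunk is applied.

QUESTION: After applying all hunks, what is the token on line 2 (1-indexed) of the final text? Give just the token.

Hunk 1: at line 4 remove [wlxb] add [szmws,aju] -> 9 lines: quwp tuy gtckz haxjf szmws aju lcje bwx pct
Hunk 2: at line 1 remove [gtckz,haxjf] add [ezhqh,kyez,pyyj] -> 10 lines: quwp tuy ezhqh kyez pyyj szmws aju lcje bwx pct
Hunk 3: at line 3 remove [kyez,pyyj] add [wyrxe,nml] -> 10 lines: quwp tuy ezhqh wyrxe nml szmws aju lcje bwx pct
Hunk 4: at line 1 remove [ezhqh] add [tmlrr] -> 10 lines: quwp tuy tmlrr wyrxe nml szmws aju lcje bwx pct
Hunk 5: at line 3 remove [nml,szmws] add [frow] -> 9 lines: quwp tuy tmlrr wyrxe frow aju lcje bwx pct
Hunk 6: at line 2 remove [wyrxe] add [udmhu,gvddy] -> 10 lines: quwp tuy tmlrr udmhu gvddy frow aju lcje bwx pct
Hunk 7: at line 4 remove [frow] add [fqla,zvf,mgg] -> 12 lines: quwp tuy tmlrr udmhu gvddy fqla zvf mgg aju lcje bwx pct
Final line 2: tuy

Answer: tuy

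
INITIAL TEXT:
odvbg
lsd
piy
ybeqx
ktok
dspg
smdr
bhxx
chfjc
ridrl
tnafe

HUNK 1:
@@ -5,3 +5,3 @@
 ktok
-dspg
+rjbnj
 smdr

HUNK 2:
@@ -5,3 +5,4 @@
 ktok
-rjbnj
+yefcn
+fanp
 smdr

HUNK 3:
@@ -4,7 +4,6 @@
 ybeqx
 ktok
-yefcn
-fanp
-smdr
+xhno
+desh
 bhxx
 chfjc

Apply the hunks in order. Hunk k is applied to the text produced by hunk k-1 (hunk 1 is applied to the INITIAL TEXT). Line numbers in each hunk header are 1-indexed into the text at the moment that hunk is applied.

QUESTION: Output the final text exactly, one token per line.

Hunk 1: at line 5 remove [dspg] add [rjbnj] -> 11 lines: odvbg lsd piy ybeqx ktok rjbnj smdr bhxx chfjc ridrl tnafe
Hunk 2: at line 5 remove [rjbnj] add [yefcn,fanp] -> 12 lines: odvbg lsd piy ybeqx ktok yefcn fanp smdr bhxx chfjc ridrl tnafe
Hunk 3: at line 4 remove [yefcn,fanp,smdr] add [xhno,desh] -> 11 lines: odvbg lsd piy ybeqx ktok xhno desh bhxx chfjc ridrl tnafe

Answer: odvbg
lsd
piy
ybeqx
ktok
xhno
desh
bhxx
chfjc
ridrl
tnafe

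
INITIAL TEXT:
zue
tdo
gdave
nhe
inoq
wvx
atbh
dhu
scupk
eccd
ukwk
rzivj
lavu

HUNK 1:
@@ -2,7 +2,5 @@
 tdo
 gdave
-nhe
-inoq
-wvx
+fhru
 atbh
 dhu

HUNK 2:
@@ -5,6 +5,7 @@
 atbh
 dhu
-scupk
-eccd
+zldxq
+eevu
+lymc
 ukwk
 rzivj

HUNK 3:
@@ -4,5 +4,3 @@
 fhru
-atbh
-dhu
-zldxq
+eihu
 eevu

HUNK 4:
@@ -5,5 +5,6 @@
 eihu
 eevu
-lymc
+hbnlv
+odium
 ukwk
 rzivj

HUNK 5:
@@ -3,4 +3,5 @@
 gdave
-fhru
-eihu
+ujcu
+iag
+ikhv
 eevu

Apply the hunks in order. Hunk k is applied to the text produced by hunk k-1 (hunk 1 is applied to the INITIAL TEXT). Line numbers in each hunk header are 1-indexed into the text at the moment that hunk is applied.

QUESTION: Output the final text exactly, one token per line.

Answer: zue
tdo
gdave
ujcu
iag
ikhv
eevu
hbnlv
odium
ukwk
rzivj
lavu

Derivation:
Hunk 1: at line 2 remove [nhe,inoq,wvx] add [fhru] -> 11 lines: zue tdo gdave fhru atbh dhu scupk eccd ukwk rzivj lavu
Hunk 2: at line 5 remove [scupk,eccd] add [zldxq,eevu,lymc] -> 12 lines: zue tdo gdave fhru atbh dhu zldxq eevu lymc ukwk rzivj lavu
Hunk 3: at line 4 remove [atbh,dhu,zldxq] add [eihu] -> 10 lines: zue tdo gdave fhru eihu eevu lymc ukwk rzivj lavu
Hunk 4: at line 5 remove [lymc] add [hbnlv,odium] -> 11 lines: zue tdo gdave fhru eihu eevu hbnlv odium ukwk rzivj lavu
Hunk 5: at line 3 remove [fhru,eihu] add [ujcu,iag,ikhv] -> 12 lines: zue tdo gdave ujcu iag ikhv eevu hbnlv odium ukwk rzivj lavu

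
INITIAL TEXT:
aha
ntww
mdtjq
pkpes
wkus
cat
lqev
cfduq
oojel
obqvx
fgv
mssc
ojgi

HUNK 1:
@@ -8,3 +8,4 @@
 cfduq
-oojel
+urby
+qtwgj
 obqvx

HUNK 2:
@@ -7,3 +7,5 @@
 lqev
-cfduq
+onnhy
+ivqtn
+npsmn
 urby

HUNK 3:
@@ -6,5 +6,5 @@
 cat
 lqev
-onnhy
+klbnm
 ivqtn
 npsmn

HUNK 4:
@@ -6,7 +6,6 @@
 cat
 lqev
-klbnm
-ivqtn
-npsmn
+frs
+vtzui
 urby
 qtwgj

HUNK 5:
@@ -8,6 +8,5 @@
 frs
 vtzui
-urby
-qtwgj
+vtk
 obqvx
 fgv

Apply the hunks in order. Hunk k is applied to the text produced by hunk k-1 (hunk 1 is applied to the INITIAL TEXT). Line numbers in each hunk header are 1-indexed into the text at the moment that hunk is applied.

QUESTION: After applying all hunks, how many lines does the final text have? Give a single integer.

Hunk 1: at line 8 remove [oojel] add [urby,qtwgj] -> 14 lines: aha ntww mdtjq pkpes wkus cat lqev cfduq urby qtwgj obqvx fgv mssc ojgi
Hunk 2: at line 7 remove [cfduq] add [onnhy,ivqtn,npsmn] -> 16 lines: aha ntww mdtjq pkpes wkus cat lqev onnhy ivqtn npsmn urby qtwgj obqvx fgv mssc ojgi
Hunk 3: at line 6 remove [onnhy] add [klbnm] -> 16 lines: aha ntww mdtjq pkpes wkus cat lqev klbnm ivqtn npsmn urby qtwgj obqvx fgv mssc ojgi
Hunk 4: at line 6 remove [klbnm,ivqtn,npsmn] add [frs,vtzui] -> 15 lines: aha ntww mdtjq pkpes wkus cat lqev frs vtzui urby qtwgj obqvx fgv mssc ojgi
Hunk 5: at line 8 remove [urby,qtwgj] add [vtk] -> 14 lines: aha ntww mdtjq pkpes wkus cat lqev frs vtzui vtk obqvx fgv mssc ojgi
Final line count: 14

Answer: 14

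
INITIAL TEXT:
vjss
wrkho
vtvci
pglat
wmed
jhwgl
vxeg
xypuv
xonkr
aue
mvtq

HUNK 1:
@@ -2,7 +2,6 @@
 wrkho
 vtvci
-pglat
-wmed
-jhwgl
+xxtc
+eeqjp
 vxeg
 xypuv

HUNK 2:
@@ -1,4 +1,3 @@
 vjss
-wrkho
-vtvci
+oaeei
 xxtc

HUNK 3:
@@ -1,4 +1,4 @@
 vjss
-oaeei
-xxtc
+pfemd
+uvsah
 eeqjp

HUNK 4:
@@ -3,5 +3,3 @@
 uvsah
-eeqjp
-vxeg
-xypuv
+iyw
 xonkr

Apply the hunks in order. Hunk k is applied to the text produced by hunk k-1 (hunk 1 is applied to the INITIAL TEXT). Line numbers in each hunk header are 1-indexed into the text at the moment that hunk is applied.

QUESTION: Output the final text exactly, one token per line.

Answer: vjss
pfemd
uvsah
iyw
xonkr
aue
mvtq

Derivation:
Hunk 1: at line 2 remove [pglat,wmed,jhwgl] add [xxtc,eeqjp] -> 10 lines: vjss wrkho vtvci xxtc eeqjp vxeg xypuv xonkr aue mvtq
Hunk 2: at line 1 remove [wrkho,vtvci] add [oaeei] -> 9 lines: vjss oaeei xxtc eeqjp vxeg xypuv xonkr aue mvtq
Hunk 3: at line 1 remove [oaeei,xxtc] add [pfemd,uvsah] -> 9 lines: vjss pfemd uvsah eeqjp vxeg xypuv xonkr aue mvtq
Hunk 4: at line 3 remove [eeqjp,vxeg,xypuv] add [iyw] -> 7 lines: vjss pfemd uvsah iyw xonkr aue mvtq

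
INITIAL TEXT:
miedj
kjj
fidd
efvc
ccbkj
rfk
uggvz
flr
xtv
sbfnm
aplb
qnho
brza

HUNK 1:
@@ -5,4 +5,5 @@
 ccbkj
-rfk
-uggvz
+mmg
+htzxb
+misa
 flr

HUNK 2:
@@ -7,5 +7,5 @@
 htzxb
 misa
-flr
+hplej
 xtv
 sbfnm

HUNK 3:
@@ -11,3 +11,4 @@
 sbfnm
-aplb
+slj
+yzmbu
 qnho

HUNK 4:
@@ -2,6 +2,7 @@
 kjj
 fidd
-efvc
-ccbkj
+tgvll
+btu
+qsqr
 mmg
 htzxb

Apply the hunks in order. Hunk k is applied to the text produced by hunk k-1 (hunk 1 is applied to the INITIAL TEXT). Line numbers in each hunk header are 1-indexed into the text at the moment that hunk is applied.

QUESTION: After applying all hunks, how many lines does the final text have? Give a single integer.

Hunk 1: at line 5 remove [rfk,uggvz] add [mmg,htzxb,misa] -> 14 lines: miedj kjj fidd efvc ccbkj mmg htzxb misa flr xtv sbfnm aplb qnho brza
Hunk 2: at line 7 remove [flr] add [hplej] -> 14 lines: miedj kjj fidd efvc ccbkj mmg htzxb misa hplej xtv sbfnm aplb qnho brza
Hunk 3: at line 11 remove [aplb] add [slj,yzmbu] -> 15 lines: miedj kjj fidd efvc ccbkj mmg htzxb misa hplej xtv sbfnm slj yzmbu qnho brza
Hunk 4: at line 2 remove [efvc,ccbkj] add [tgvll,btu,qsqr] -> 16 lines: miedj kjj fidd tgvll btu qsqr mmg htzxb misa hplej xtv sbfnm slj yzmbu qnho brza
Final line count: 16

Answer: 16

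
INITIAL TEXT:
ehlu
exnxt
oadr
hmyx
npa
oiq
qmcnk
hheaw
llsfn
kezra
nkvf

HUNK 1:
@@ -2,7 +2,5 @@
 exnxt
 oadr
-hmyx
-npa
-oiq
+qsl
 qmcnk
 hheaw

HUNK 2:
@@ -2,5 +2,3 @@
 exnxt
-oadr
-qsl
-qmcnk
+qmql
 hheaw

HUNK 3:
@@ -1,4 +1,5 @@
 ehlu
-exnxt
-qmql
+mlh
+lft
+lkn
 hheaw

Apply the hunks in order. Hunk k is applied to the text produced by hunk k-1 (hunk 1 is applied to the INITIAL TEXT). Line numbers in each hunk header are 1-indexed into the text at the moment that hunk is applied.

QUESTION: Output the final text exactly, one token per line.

Hunk 1: at line 2 remove [hmyx,npa,oiq] add [qsl] -> 9 lines: ehlu exnxt oadr qsl qmcnk hheaw llsfn kezra nkvf
Hunk 2: at line 2 remove [oadr,qsl,qmcnk] add [qmql] -> 7 lines: ehlu exnxt qmql hheaw llsfn kezra nkvf
Hunk 3: at line 1 remove [exnxt,qmql] add [mlh,lft,lkn] -> 8 lines: ehlu mlh lft lkn hheaw llsfn kezra nkvf

Answer: ehlu
mlh
lft
lkn
hheaw
llsfn
kezra
nkvf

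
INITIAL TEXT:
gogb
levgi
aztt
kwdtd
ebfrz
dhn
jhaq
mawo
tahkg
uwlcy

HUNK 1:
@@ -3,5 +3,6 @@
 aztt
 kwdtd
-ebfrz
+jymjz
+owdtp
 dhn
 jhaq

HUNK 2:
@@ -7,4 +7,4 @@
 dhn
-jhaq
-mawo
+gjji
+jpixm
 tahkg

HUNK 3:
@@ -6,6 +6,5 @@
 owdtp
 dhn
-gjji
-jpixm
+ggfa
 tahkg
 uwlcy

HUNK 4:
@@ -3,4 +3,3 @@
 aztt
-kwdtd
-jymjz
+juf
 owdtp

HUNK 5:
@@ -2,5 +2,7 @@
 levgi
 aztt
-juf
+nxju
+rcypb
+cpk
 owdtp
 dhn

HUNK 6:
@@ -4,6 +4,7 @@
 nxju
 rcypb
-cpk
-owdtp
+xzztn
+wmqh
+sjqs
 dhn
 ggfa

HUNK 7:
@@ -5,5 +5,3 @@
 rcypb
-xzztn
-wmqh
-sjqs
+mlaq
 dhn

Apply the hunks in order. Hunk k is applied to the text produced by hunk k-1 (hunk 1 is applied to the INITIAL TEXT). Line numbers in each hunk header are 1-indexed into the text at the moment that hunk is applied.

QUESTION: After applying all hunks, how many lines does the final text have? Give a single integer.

Answer: 10

Derivation:
Hunk 1: at line 3 remove [ebfrz] add [jymjz,owdtp] -> 11 lines: gogb levgi aztt kwdtd jymjz owdtp dhn jhaq mawo tahkg uwlcy
Hunk 2: at line 7 remove [jhaq,mawo] add [gjji,jpixm] -> 11 lines: gogb levgi aztt kwdtd jymjz owdtp dhn gjji jpixm tahkg uwlcy
Hunk 3: at line 6 remove [gjji,jpixm] add [ggfa] -> 10 lines: gogb levgi aztt kwdtd jymjz owdtp dhn ggfa tahkg uwlcy
Hunk 4: at line 3 remove [kwdtd,jymjz] add [juf] -> 9 lines: gogb levgi aztt juf owdtp dhn ggfa tahkg uwlcy
Hunk 5: at line 2 remove [juf] add [nxju,rcypb,cpk] -> 11 lines: gogb levgi aztt nxju rcypb cpk owdtp dhn ggfa tahkg uwlcy
Hunk 6: at line 4 remove [cpk,owdtp] add [xzztn,wmqh,sjqs] -> 12 lines: gogb levgi aztt nxju rcypb xzztn wmqh sjqs dhn ggfa tahkg uwlcy
Hunk 7: at line 5 remove [xzztn,wmqh,sjqs] add [mlaq] -> 10 lines: gogb levgi aztt nxju rcypb mlaq dhn ggfa tahkg uwlcy
Final line count: 10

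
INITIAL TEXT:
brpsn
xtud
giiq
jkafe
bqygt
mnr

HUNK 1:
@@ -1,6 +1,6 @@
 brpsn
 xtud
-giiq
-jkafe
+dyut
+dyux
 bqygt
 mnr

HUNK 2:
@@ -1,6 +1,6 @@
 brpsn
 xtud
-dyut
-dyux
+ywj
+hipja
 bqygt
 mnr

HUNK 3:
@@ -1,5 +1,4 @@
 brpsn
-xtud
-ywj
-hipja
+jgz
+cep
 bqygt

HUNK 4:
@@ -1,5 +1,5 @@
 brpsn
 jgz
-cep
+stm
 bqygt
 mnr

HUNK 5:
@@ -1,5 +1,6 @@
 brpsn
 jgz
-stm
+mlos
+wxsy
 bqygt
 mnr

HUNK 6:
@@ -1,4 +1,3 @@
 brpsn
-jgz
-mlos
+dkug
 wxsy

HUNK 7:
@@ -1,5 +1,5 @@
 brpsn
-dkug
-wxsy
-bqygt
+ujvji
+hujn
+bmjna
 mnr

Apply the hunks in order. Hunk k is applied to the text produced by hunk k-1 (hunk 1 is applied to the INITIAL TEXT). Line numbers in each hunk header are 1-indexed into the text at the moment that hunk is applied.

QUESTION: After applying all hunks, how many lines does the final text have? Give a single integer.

Answer: 5

Derivation:
Hunk 1: at line 1 remove [giiq,jkafe] add [dyut,dyux] -> 6 lines: brpsn xtud dyut dyux bqygt mnr
Hunk 2: at line 1 remove [dyut,dyux] add [ywj,hipja] -> 6 lines: brpsn xtud ywj hipja bqygt mnr
Hunk 3: at line 1 remove [xtud,ywj,hipja] add [jgz,cep] -> 5 lines: brpsn jgz cep bqygt mnr
Hunk 4: at line 1 remove [cep] add [stm] -> 5 lines: brpsn jgz stm bqygt mnr
Hunk 5: at line 1 remove [stm] add [mlos,wxsy] -> 6 lines: brpsn jgz mlos wxsy bqygt mnr
Hunk 6: at line 1 remove [jgz,mlos] add [dkug] -> 5 lines: brpsn dkug wxsy bqygt mnr
Hunk 7: at line 1 remove [dkug,wxsy,bqygt] add [ujvji,hujn,bmjna] -> 5 lines: brpsn ujvji hujn bmjna mnr
Final line count: 5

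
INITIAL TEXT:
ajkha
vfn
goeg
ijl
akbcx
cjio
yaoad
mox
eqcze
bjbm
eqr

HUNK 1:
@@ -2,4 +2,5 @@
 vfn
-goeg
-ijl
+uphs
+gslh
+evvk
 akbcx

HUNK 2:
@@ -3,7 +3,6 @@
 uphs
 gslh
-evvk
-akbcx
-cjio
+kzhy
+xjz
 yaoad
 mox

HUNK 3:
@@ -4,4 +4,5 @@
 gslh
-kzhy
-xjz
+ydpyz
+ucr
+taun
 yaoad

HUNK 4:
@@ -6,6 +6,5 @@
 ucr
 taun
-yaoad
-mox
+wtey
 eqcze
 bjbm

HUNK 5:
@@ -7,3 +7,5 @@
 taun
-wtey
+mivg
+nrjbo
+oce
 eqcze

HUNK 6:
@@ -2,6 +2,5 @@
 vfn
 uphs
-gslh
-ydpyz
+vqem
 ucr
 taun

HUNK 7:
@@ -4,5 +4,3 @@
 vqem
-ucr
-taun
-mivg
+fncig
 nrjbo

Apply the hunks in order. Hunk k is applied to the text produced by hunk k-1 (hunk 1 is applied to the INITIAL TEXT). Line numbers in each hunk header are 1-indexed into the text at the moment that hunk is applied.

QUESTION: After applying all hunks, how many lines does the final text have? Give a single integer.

Hunk 1: at line 2 remove [goeg,ijl] add [uphs,gslh,evvk] -> 12 lines: ajkha vfn uphs gslh evvk akbcx cjio yaoad mox eqcze bjbm eqr
Hunk 2: at line 3 remove [evvk,akbcx,cjio] add [kzhy,xjz] -> 11 lines: ajkha vfn uphs gslh kzhy xjz yaoad mox eqcze bjbm eqr
Hunk 3: at line 4 remove [kzhy,xjz] add [ydpyz,ucr,taun] -> 12 lines: ajkha vfn uphs gslh ydpyz ucr taun yaoad mox eqcze bjbm eqr
Hunk 4: at line 6 remove [yaoad,mox] add [wtey] -> 11 lines: ajkha vfn uphs gslh ydpyz ucr taun wtey eqcze bjbm eqr
Hunk 5: at line 7 remove [wtey] add [mivg,nrjbo,oce] -> 13 lines: ajkha vfn uphs gslh ydpyz ucr taun mivg nrjbo oce eqcze bjbm eqr
Hunk 6: at line 2 remove [gslh,ydpyz] add [vqem] -> 12 lines: ajkha vfn uphs vqem ucr taun mivg nrjbo oce eqcze bjbm eqr
Hunk 7: at line 4 remove [ucr,taun,mivg] add [fncig] -> 10 lines: ajkha vfn uphs vqem fncig nrjbo oce eqcze bjbm eqr
Final line count: 10

Answer: 10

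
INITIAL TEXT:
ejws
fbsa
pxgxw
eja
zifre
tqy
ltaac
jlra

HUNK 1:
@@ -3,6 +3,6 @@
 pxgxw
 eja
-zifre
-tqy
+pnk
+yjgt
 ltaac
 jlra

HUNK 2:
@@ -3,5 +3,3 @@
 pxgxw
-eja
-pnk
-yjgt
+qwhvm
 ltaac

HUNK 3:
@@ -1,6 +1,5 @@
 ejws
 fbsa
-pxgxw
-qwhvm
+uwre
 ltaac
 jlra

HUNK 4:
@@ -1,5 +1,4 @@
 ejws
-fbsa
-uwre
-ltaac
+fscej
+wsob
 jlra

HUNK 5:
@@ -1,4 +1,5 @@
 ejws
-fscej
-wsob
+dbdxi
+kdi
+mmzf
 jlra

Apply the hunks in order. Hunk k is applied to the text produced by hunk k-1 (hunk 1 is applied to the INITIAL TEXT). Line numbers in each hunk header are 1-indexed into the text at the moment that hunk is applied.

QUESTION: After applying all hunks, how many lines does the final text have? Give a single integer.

Answer: 5

Derivation:
Hunk 1: at line 3 remove [zifre,tqy] add [pnk,yjgt] -> 8 lines: ejws fbsa pxgxw eja pnk yjgt ltaac jlra
Hunk 2: at line 3 remove [eja,pnk,yjgt] add [qwhvm] -> 6 lines: ejws fbsa pxgxw qwhvm ltaac jlra
Hunk 3: at line 1 remove [pxgxw,qwhvm] add [uwre] -> 5 lines: ejws fbsa uwre ltaac jlra
Hunk 4: at line 1 remove [fbsa,uwre,ltaac] add [fscej,wsob] -> 4 lines: ejws fscej wsob jlra
Hunk 5: at line 1 remove [fscej,wsob] add [dbdxi,kdi,mmzf] -> 5 lines: ejws dbdxi kdi mmzf jlra
Final line count: 5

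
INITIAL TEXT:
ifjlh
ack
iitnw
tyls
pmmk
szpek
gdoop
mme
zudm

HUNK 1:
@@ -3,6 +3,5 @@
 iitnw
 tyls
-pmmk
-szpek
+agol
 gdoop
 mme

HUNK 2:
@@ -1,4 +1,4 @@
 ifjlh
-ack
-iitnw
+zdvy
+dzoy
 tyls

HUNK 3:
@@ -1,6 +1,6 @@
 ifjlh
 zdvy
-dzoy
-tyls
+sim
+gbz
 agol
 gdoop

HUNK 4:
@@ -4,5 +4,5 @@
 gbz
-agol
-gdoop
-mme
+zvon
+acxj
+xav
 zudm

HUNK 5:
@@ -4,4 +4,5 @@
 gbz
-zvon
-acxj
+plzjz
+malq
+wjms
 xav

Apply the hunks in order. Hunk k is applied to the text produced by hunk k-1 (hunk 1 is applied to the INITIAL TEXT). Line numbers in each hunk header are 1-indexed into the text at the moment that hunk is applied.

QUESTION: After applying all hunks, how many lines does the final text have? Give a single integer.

Answer: 9

Derivation:
Hunk 1: at line 3 remove [pmmk,szpek] add [agol] -> 8 lines: ifjlh ack iitnw tyls agol gdoop mme zudm
Hunk 2: at line 1 remove [ack,iitnw] add [zdvy,dzoy] -> 8 lines: ifjlh zdvy dzoy tyls agol gdoop mme zudm
Hunk 3: at line 1 remove [dzoy,tyls] add [sim,gbz] -> 8 lines: ifjlh zdvy sim gbz agol gdoop mme zudm
Hunk 4: at line 4 remove [agol,gdoop,mme] add [zvon,acxj,xav] -> 8 lines: ifjlh zdvy sim gbz zvon acxj xav zudm
Hunk 5: at line 4 remove [zvon,acxj] add [plzjz,malq,wjms] -> 9 lines: ifjlh zdvy sim gbz plzjz malq wjms xav zudm
Final line count: 9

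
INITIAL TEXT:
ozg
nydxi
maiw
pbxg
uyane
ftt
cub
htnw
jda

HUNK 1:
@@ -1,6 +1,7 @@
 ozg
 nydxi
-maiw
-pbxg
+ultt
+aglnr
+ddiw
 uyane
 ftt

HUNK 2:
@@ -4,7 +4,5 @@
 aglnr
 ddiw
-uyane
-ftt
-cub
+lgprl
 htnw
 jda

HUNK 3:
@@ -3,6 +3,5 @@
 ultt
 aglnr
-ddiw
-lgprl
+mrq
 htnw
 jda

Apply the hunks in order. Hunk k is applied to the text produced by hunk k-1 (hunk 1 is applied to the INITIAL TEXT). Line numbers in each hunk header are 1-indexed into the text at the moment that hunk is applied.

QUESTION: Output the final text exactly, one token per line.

Hunk 1: at line 1 remove [maiw,pbxg] add [ultt,aglnr,ddiw] -> 10 lines: ozg nydxi ultt aglnr ddiw uyane ftt cub htnw jda
Hunk 2: at line 4 remove [uyane,ftt,cub] add [lgprl] -> 8 lines: ozg nydxi ultt aglnr ddiw lgprl htnw jda
Hunk 3: at line 3 remove [ddiw,lgprl] add [mrq] -> 7 lines: ozg nydxi ultt aglnr mrq htnw jda

Answer: ozg
nydxi
ultt
aglnr
mrq
htnw
jda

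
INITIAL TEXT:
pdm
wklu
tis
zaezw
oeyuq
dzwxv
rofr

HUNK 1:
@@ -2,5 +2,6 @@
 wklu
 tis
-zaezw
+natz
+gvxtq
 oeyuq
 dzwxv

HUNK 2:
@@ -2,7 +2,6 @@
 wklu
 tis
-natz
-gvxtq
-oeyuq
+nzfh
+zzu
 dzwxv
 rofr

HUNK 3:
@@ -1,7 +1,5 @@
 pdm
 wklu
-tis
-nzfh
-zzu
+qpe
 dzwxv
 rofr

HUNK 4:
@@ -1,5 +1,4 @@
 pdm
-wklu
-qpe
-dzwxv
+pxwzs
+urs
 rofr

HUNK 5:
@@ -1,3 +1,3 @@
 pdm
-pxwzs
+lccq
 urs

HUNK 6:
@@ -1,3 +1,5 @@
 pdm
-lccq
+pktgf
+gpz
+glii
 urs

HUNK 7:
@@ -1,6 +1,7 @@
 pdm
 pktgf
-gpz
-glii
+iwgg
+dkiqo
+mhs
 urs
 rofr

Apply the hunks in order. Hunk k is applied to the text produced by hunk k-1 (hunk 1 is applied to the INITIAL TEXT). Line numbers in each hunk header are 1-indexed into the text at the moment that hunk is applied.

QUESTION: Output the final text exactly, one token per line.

Hunk 1: at line 2 remove [zaezw] add [natz,gvxtq] -> 8 lines: pdm wklu tis natz gvxtq oeyuq dzwxv rofr
Hunk 2: at line 2 remove [natz,gvxtq,oeyuq] add [nzfh,zzu] -> 7 lines: pdm wklu tis nzfh zzu dzwxv rofr
Hunk 3: at line 1 remove [tis,nzfh,zzu] add [qpe] -> 5 lines: pdm wklu qpe dzwxv rofr
Hunk 4: at line 1 remove [wklu,qpe,dzwxv] add [pxwzs,urs] -> 4 lines: pdm pxwzs urs rofr
Hunk 5: at line 1 remove [pxwzs] add [lccq] -> 4 lines: pdm lccq urs rofr
Hunk 6: at line 1 remove [lccq] add [pktgf,gpz,glii] -> 6 lines: pdm pktgf gpz glii urs rofr
Hunk 7: at line 1 remove [gpz,glii] add [iwgg,dkiqo,mhs] -> 7 lines: pdm pktgf iwgg dkiqo mhs urs rofr

Answer: pdm
pktgf
iwgg
dkiqo
mhs
urs
rofr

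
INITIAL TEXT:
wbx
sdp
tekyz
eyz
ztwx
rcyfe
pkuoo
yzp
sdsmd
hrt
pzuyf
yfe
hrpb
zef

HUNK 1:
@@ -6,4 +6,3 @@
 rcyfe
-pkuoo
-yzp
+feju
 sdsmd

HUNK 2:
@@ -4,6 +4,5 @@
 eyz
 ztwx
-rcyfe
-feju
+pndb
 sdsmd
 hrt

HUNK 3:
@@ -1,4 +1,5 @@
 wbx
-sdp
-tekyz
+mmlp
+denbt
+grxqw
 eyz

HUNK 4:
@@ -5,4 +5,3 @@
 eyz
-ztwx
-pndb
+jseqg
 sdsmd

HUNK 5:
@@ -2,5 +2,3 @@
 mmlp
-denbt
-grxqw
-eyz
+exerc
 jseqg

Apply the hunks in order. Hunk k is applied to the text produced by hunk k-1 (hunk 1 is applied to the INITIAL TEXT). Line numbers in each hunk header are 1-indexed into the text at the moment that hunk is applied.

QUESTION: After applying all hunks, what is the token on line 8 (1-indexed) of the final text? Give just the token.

Answer: yfe

Derivation:
Hunk 1: at line 6 remove [pkuoo,yzp] add [feju] -> 13 lines: wbx sdp tekyz eyz ztwx rcyfe feju sdsmd hrt pzuyf yfe hrpb zef
Hunk 2: at line 4 remove [rcyfe,feju] add [pndb] -> 12 lines: wbx sdp tekyz eyz ztwx pndb sdsmd hrt pzuyf yfe hrpb zef
Hunk 3: at line 1 remove [sdp,tekyz] add [mmlp,denbt,grxqw] -> 13 lines: wbx mmlp denbt grxqw eyz ztwx pndb sdsmd hrt pzuyf yfe hrpb zef
Hunk 4: at line 5 remove [ztwx,pndb] add [jseqg] -> 12 lines: wbx mmlp denbt grxqw eyz jseqg sdsmd hrt pzuyf yfe hrpb zef
Hunk 5: at line 2 remove [denbt,grxqw,eyz] add [exerc] -> 10 lines: wbx mmlp exerc jseqg sdsmd hrt pzuyf yfe hrpb zef
Final line 8: yfe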